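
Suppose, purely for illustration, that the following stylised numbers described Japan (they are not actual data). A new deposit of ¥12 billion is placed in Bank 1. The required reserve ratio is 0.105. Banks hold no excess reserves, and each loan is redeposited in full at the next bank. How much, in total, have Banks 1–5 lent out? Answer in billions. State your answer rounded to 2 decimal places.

¥43.55 billion

Bank i lends (1 − rr)^i of the original deposit: Bank 1 lends 12·0.8950 = 10.7400, Bank 2 lends 12·0.8950² = 9.6123, and so on.
Summing a geometric series: total = 12·[0.8950·(1 − 0.8950^5) / (1 − 0.8950)] ≈ 43.5462 billion.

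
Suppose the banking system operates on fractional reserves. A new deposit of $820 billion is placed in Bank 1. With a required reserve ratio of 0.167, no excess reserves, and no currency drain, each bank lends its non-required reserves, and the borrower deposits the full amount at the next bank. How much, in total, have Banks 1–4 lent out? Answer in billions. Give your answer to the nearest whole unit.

Bank i lends (1 − rr)^i of the original deposit: Bank 1 lends 820·0.8330 = 683.0600, Bank 2 lends 820·0.8330² ≈ 568.9890, and so on.
Summing a geometric series: total = 820·[0.8330·(1 − 0.8330^4) / (1 − 0.8330)] ≈ 2120.8320 billion.

$2121 billion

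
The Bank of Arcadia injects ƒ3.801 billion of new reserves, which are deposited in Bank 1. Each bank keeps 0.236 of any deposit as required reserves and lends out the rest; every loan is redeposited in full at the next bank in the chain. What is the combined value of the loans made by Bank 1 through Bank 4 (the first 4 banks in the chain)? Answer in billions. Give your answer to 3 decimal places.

Bank i lends (1 − rr)^i of the original deposit: Bank 1 lends 3.801·0.7640 ≈ 2.9040, Bank 2 lends 3.801·0.7640² ≈ 2.2186, and so on.
Summing a geometric series: total = 3.801·[0.7640·(1 − 0.7640^4) / (1 − 0.7640)] ≈ 8.1126 billion.

ƒ8.113 billion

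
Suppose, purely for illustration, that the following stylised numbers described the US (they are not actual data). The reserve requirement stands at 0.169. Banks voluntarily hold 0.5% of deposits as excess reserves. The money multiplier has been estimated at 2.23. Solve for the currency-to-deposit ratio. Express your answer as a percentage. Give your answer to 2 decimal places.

Using m = 2.23. From m = (1 + c)/(c + rr + e), rearranging gives 1 + c = m·(c + rr + e), so c·(1 − m) = m·(rr + e) − 1.
Hence c = [m·(rr + e) − 1]/(1 − m) = [2.23 × (0.169 + 0.005) − 1] / (1 − 2.23) ≈ 0.497545.

49.75%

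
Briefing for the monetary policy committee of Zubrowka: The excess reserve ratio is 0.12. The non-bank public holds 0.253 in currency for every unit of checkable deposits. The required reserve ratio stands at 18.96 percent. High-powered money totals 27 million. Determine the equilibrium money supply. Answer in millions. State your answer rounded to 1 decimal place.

60.1 million

The money multiplier is m = (1 + c) / (rr + e + c) = (1 + 0.253) / (0.1896 + 0.12 + 0.253) ≈ 2.2272.
So M = m × MB = 2.2272 × 27 = 60.1344 million.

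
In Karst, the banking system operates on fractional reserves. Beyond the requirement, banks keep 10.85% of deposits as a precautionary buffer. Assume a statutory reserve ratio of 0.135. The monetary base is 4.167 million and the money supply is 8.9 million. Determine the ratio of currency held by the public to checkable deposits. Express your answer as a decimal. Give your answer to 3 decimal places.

0.423

Using m = M/MB = 8.9/4.167 ≈ 2.135829. From m = (1 + c)/(c + rr + e), rearranging gives 1 + c = m·(c + rr + e), so c·(1 − m) = m·(rr + e) − 1.
Hence c = [m·(rr + e) − 1]/(1 − m) = [2.135829 × (0.135 + 0.1085) − 1] / (1 − 2.135829) ≈ 0.422533.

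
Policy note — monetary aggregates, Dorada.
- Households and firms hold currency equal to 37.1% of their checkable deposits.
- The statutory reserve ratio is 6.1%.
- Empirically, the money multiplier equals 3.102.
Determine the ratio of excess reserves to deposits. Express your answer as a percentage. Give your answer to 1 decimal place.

Using m = 3.102. Since m = (1 + c)/(c + rr + e), the denominator satisfies c + rr + e = (1 + c)/m = (1 + 0.371) / 3.102 ≈ 0.441973.
With c = 0.371 and rr = 0.061, the ratio of excess reserves to deposits is 0.441973 − 0.371 − 0.061 = 0.009973.

1.0%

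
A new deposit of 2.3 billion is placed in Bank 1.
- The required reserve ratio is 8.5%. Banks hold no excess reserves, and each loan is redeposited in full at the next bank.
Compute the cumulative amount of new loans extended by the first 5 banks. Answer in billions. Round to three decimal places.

8.879 billion

Bank i lends (1 − rr)^i of the original deposit: Bank 1 lends 2.3·0.9150 = 2.1045, Bank 2 lends 2.3·0.9150² ≈ 1.9256, and so on.
Summing a geometric series: total = 2.3·[0.9150·(1 − 0.9150^5) / (1 − 0.9150)] ≈ 8.8794 billion.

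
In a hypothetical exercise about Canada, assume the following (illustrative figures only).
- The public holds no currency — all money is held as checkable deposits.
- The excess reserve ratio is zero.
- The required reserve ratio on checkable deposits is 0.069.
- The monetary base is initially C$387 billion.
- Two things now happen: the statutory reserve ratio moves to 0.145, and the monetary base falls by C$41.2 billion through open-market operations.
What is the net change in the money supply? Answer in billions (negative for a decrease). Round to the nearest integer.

Before: m₁ = 1 / (0.069) ≈ 14.4928, MB₁ = 387, so M₁ = 14.4928 × 387 = 5608.7136 billion.
After: m₂ = 1 / (0.145) ≈ 6.8966, MB₂ = 387 − 41.2 = 345.8, so M₂ = 6.8966 × 345.8 ≈ 2384.8443 billion.
ΔM = M₂ − M₁ = 2384.8443 − 5608.7136 = -3223.8693 billion.

-3224 billion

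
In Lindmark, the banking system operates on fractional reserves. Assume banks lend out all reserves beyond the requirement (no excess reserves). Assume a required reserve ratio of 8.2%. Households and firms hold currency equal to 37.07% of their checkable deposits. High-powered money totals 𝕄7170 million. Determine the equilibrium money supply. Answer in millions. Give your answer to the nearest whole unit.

The money multiplier is m = (1 + c) / (rr + c) = (1 + 0.3707) / (0.082 + 0.3707) ≈ 3.02783.
So M = m × MB = 3.02783 × 7170 = 21709.5411 million.

𝕄21710 million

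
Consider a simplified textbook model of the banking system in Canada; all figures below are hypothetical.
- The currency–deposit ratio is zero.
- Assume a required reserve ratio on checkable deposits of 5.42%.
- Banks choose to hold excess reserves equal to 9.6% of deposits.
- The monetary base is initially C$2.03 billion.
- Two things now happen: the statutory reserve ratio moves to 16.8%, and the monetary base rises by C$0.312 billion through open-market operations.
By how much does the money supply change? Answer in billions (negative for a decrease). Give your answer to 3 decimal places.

Before: m₁ = 1 / (0.0542 + 0.096) ≈ 6.65779, MB₁ = 2.03, so M₁ = 6.65779 × 2.03 ≈ 13.5153 billion.
After: m₂ = 1 / (0.168 + 0.096) ≈ 3.78788, MB₂ = 2.03 + 0.312 = 2.342, so M₂ = 3.78788 × 2.342 ≈ 8.8712 billion.
ΔM = M₂ − M₁ = 8.8712 − 13.5153 = -4.6441 billion.

-4.644 billion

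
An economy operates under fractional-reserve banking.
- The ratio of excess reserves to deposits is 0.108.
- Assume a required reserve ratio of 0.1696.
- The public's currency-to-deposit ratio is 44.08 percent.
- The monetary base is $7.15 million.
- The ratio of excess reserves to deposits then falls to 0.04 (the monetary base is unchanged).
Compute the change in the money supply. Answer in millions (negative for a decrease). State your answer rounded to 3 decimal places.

Initially m₁ = (1 + 0.4408) / (0.1696 + 0.108 + 0.4408) ≈ 2.00557, so M₁ = 2.00557 × 7.15 ≈ 14.3398 million.
After the change m₂ = (1 + 0.4408) / (0.1696 + 0.04 + 0.4408) ≈ 2.21525, so M₂ = 2.21525 × 7.15 ≈ 15.839 million.
ΔM = M₂ − M₁ = 15.839 − 14.3398 = 1.4992 million.

$1.499 million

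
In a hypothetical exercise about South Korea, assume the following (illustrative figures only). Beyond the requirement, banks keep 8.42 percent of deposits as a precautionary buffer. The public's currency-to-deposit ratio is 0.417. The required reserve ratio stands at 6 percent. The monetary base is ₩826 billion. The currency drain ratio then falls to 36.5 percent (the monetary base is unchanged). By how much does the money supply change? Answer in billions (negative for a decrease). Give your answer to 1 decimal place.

Initially m₁ = (1 + 0.417) / (0.06 + 0.0842 + 0.417) ≈ 2.52495, so M₁ = 2.52495 × 826 = 2085.6087 billion.
After the change m₂ = (1 + 0.365) / (0.06 + 0.0842 + 0.365) ≈ 2.68068, so M₂ = 2.68068 × 826 ≈ 2214.2417 billion.
ΔM = M₂ − M₁ = 2214.2417 − 2085.6087 = 128.633 billion.

₩128.6 billion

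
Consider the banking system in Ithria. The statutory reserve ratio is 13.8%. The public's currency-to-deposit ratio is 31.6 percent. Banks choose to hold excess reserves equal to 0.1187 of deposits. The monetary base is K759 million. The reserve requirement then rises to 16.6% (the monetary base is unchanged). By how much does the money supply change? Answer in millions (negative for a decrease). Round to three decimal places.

-81.296 million

Initially m₁ = (1 + 0.316) / (0.138 + 0.1187 + 0.316) = 2.2978872, so M₁ = 2.2978872 × 759 ≈ 1744.0964 million.
After the change m₂ = (1 + 0.316) / (0.166 + 0.1187 + 0.316) ≈ 2.1907774, so M₂ = 2.1907774 × 759 ≈ 1662.8 million.
ΔM = M₂ − M₁ = 1662.8 − 1744.0964 = -81.2964 million.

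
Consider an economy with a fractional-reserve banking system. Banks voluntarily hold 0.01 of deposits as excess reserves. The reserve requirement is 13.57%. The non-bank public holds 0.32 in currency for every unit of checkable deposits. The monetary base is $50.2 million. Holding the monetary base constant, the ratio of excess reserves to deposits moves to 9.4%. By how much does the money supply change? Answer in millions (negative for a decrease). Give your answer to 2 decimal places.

-21.74 million

Initially m₁ = (1 + 0.32) / (0.1357 + 0.01 + 0.32) ≈ 2.83444, so M₁ = 2.83444 × 50.2 ≈ 142.2889 million.
After the change m₂ = (1 + 0.32) / (0.1357 + 0.094 + 0.32) ≈ 2.40131, so M₂ = 2.40131 × 50.2 ≈ 120.5458 million.
ΔM = M₂ − M₁ = 120.5458 − 142.2889 = -21.7431 million.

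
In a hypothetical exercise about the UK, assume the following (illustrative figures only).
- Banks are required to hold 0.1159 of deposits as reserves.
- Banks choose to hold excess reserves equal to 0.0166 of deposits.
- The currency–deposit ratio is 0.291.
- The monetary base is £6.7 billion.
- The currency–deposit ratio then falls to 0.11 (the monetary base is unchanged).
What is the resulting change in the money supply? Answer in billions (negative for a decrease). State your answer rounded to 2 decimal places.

£10.24 billion

Initially m₁ = (1 + 0.291) / (0.1159 + 0.0166 + 0.291) ≈ 3.0484, so M₁ = 3.0484 × 6.7 ≈ 20.4243 billion.
After the change m₂ = (1 + 0.11) / (0.1159 + 0.0166 + 0.11) ≈ 4.5773, so M₂ = 4.5773 × 6.7 ≈ 30.6679 billion.
ΔM = M₂ − M₁ = 30.6679 − 20.4243 = 10.2436 billion.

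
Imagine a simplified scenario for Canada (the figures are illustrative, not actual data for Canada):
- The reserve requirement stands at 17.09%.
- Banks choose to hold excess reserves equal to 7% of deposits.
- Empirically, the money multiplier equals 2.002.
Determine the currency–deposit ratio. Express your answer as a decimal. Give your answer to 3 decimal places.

Using m = 2.002. From m = (1 + c)/(c + rr + e), rearranging gives 1 + c = m·(c + rr + e), so c·(1 − m) = m·(rr + e) − 1.
Hence c = [m·(rr + e) − 1]/(1 − m) = [2.002 × (0.1709 + 0.07) − 1] / (1 − 2.002) ≈ 0.516685.

0.517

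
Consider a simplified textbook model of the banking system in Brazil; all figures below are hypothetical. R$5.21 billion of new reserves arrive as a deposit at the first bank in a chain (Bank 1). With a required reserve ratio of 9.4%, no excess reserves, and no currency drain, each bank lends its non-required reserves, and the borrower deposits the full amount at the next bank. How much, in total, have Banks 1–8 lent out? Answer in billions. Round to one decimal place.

Bank i lends (1 − rr)^i of the original deposit: Bank 1 lends 5.21·0.9060 ≈ 4.7203, Bank 2 lends 5.21·0.9060² ≈ 4.2766, and so on.
Summing a geometric series: total = 5.21·[0.9060·(1 − 0.9060^8) / (1 − 0.9060)] ≈ 27.4193 billion.

R$27.4 billion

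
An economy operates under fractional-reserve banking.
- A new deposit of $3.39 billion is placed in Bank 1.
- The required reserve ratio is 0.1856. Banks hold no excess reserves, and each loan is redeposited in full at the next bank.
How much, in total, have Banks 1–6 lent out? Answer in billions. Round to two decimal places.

Bank i lends (1 − rr)^i of the original deposit: Bank 1 lends 3.39·0.8144 ≈ 2.7608, Bank 2 lends 3.39·0.8144² ≈ 2.2484, and so on.
Summing a geometric series: total = 3.39·[0.8144·(1 − 0.8144^6) / (1 − 0.8144)] ≈ 10.5351 billion.

$10.54 billion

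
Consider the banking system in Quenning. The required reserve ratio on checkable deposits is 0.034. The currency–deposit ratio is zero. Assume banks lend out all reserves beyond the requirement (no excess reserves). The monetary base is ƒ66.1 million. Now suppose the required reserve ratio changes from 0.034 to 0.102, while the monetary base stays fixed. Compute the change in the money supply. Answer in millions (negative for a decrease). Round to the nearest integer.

Initially m₁ = 1 / (0.034) ≈ 29.4118, so M₁ = 29.4118 × 66.1 ≈ 1944.12 million.
After the change m₂ = 1 / (0.102) ≈ 9.8039, so M₂ = 9.8039 × 66.1 ≈ 648.0378 million.
ΔM = M₂ − M₁ = 648.0378 − 1944.12 = -1296.0822 million.

-1296 million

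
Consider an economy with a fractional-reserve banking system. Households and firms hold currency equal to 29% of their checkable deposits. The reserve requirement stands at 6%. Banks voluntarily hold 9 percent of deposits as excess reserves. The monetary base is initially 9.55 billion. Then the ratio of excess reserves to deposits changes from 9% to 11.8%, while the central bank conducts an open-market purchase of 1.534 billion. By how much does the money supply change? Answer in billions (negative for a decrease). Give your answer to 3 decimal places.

Before: m₁ = (1 + 0.29) / (0.06 + 0.09 + 0.29) ≈ 2.931818, MB₁ = 9.55, so M₁ = 2.931818 × 9.55 ≈ 27.9989 billion.
After: m₂ = (1 + 0.29) / (0.06 + 0.118 + 0.29) ≈ 2.756410, MB₂ = 9.55 + 1.534 = 11.084, so M₂ = 2.756410 × 11.084 ≈ 30.552 billion.
ΔM = M₂ − M₁ = 30.552 − 27.9989 = 2.5531 billion.

2.553 billion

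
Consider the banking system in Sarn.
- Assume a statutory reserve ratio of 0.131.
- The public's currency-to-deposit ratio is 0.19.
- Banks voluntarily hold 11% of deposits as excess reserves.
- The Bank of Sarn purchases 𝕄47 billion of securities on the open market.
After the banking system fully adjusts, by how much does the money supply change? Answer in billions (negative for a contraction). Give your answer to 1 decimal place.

𝕄129.8 billion

The money multiplier is m = (1 + c) / (rr + e + c) = (1 + 0.19) / (0.131 + 0.11 + 0.19) ≈ 2.7610.
The purchase adds 47 billion of base, so ΔM = m × ΔMB = 2.7610 × (+47) = 129.767 billion.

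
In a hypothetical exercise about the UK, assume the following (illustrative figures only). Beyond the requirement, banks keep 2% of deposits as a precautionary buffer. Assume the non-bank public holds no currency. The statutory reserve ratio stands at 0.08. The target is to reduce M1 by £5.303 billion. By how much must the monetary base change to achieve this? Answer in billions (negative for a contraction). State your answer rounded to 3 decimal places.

The money multiplier is m = 1 / (rr + e) = 1 / (0.08 + 0.02) = 10.
ΔMB = ΔM / m = (−5.303) / 10 = -0.5303 billion.

-0.530 billion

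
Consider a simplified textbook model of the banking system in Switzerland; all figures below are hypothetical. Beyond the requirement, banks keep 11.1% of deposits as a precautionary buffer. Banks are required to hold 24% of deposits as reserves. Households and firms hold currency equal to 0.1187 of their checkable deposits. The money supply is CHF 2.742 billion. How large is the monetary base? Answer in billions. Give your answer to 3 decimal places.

CHF 1.151 billion

The money multiplier is m = (1 + c) / (rr + e + c) = (1 + 0.1187) / (0.24 + 0.111 + 0.1187) ≈ 2.38173.
MB = M / m = 2.742 / 2.38173 ≈ 1.1513 billion.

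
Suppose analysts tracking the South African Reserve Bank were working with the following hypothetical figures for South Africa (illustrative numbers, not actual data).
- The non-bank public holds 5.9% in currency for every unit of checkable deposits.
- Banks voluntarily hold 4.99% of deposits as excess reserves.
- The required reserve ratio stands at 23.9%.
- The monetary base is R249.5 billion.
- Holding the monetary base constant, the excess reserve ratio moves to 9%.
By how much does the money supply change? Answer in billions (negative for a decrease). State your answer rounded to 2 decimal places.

Initially m₁ = (1 + 0.059) / (0.239 + 0.0499 + 0.059) ≈ 3.043978, so M₁ = 3.043978 × 249.5 ≈ 759.4725 billion.
After the change m₂ = (1 + 0.059) / (0.239 + 0.09 + 0.059) ≈ 2.729381, so M₂ = 2.729381 × 249.5 ≈ 680.9806 billion.
ΔM = M₂ − M₁ = 680.9806 − 759.4725 = -78.4919 billion.

-78.49 billion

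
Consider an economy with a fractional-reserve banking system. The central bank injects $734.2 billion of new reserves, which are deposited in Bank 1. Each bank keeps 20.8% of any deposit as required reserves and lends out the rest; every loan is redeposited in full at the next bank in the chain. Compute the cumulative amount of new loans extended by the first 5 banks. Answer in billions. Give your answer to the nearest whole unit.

$1924 billion

Bank i lends (1 − rr)^i of the original deposit: Bank 1 lends 734.2·0.7920 = 581.4864, Bank 2 lends 734.2·0.7920² ≈ 460.5372, and so on.
Summing a geometric series: total = 734.2·[0.7920·(1 − 0.7920^5) / (1 − 0.7920)] ≈ 1924.4393 billion.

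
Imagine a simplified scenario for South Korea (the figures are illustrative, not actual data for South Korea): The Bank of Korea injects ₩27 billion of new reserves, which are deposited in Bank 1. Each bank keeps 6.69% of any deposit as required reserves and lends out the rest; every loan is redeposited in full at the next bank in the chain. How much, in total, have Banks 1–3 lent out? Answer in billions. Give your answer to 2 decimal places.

₩70.64 billion

Bank i lends (1 − rr)^i of the original deposit: Bank 1 lends 27·0.9331 = 25.1937, Bank 2 lends 27·0.9331² ≈ 23.5082, and so on.
Summing a geometric series: total = 27·[0.9331·(1 − 0.9331^3) / (1 − 0.9331)] ≈ 70.6375 billion.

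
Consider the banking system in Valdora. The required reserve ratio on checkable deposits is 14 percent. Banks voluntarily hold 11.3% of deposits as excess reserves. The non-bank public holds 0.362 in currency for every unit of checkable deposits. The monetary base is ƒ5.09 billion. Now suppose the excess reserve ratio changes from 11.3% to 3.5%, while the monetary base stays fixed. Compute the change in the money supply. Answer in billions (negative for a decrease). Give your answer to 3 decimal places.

Initially m₁ = (1 + 0.362) / (0.14 + 0.113 + 0.362) ≈ 2.21463, so M₁ = 2.21463 × 5.09 ≈ 11.2725 billion.
After the change m₂ = (1 + 0.362) / (0.14 + 0.035 + 0.362) ≈ 2.53631, so M₂ = 2.53631 × 5.09 ≈ 12.9098 billion.
ΔM = M₂ − M₁ = 12.9098 − 11.2725 = 1.6373 billion.

ƒ1.637 billion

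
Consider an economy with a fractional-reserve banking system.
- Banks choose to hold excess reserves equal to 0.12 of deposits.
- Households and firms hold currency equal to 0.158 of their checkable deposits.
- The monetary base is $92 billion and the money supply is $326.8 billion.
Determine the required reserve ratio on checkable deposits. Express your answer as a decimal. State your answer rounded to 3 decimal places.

Using m = M/MB = 326.8/92 ≈ 3.552174. Since m = (1 + c)/(c + rr + e), the denominator satisfies c + rr + e = (1 + c)/m = (1 + 0.158) / 3.552174 ≈ 0.325998.
With c = 0.158 and e = 0.12, the required reserve ratio on checkable deposits is 0.325998 − 0.158 − 0.12 = 0.047998.

0.048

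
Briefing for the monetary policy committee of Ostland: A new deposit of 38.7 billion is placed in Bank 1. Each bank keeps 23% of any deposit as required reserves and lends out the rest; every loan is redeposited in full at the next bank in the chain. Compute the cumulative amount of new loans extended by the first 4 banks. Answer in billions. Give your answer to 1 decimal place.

84.0 billion

Bank i lends (1 − rr)^i of the original deposit: Bank 1 lends 38.7·0.7700 = 29.7990, Bank 2 lends 38.7·0.7700² ≈ 22.9452, and so on.
Summing a geometric series: total = 38.7·[0.7700·(1 − 0.7700^4) / (1 − 0.7700)] ≈ 84.0163 billion.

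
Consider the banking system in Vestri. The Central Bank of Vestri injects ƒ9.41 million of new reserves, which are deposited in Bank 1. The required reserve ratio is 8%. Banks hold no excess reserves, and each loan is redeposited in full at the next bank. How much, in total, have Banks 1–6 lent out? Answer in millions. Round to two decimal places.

ƒ42.60 million

Bank i lends (1 − rr)^i of the original deposit: Bank 1 lends 9.41·0.9200 = 8.6572, Bank 2 lends 9.41·0.9200² ≈ 7.9646, and so on.
Summing a geometric series: total = 9.41·[0.9200·(1 − 0.9200^6) / (1 − 0.9200)] ≈ 42.5983 million.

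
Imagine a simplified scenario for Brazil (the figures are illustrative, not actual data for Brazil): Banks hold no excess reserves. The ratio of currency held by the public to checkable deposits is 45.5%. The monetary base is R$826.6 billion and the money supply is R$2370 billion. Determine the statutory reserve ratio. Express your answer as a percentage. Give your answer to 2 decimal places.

5.25%

Using m = M/MB = 2370/826.6 ≈ 2.867167. Since m = (1 + c)/(c + rr + e), the denominator satisfies c + rr + e = (1 + c)/m = (1 + 0.455) / 2.867167 ≈ 0.507470.
With c = 0.455 and e = 0, the statutory reserve ratio is 0.507470 − 0.455 − 0 = 0.05247.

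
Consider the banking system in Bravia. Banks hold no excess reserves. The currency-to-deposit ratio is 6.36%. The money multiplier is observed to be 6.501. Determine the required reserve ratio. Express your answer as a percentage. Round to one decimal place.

Using m = 6.501. Since m = (1 + c)/(c + rr + e), the denominator satisfies c + rr + e = (1 + c)/m = (1 + 0.0636) / 6.501 ≈ 0.163606.
With c = 0.0636 and e = 0, the required reserve ratio is 0.163606 − 0.0636 − 0 = 0.100006.

10.0%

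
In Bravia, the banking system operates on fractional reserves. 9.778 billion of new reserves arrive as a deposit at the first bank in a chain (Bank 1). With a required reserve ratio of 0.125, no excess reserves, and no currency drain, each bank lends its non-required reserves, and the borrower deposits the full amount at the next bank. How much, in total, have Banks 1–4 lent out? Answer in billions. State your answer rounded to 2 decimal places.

Bank i lends (1 − rr)^i of the original deposit: Bank 1 lends 9.778·0.8750 ≈ 8.5557, Bank 2 lends 9.778·0.8750² ≈ 7.4863, and so on.
Summing a geometric series: total = 9.778·[0.8750·(1 − 0.8750^4) / (1 − 0.8750)] ≈ 28.3242 billion.

28.32 billion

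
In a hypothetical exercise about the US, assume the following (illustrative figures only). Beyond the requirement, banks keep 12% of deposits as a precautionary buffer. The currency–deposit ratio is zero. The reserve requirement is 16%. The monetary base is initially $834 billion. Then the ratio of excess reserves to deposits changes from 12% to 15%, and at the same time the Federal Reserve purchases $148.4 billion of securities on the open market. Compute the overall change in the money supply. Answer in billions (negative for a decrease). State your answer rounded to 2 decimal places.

$190.46 billion

Before: m₁ = 1 / (0.16 + 0.12) ≈ 3.571429, MB₁ = 834, so M₁ = 3.571429 × 834 ≈ 2978.5718 billion.
After: m₂ = 1 / (0.16 + 0.15) ≈ 3.225806, MB₂ = 834 + 148.4 = 982.4, so M₂ = 3.225806 × 982.4 ≈ 3169.0318 billion.
ΔM = M₂ − M₁ = 3169.0318 − 2978.5718 = 190.46 billion.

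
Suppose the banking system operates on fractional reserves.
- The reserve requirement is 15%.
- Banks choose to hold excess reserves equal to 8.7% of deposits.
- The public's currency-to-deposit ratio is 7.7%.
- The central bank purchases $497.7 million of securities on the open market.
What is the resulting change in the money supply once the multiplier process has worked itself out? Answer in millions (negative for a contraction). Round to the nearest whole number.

$1707 million

The money multiplier is m = (1 + c) / (rr + e + c) = (1 + 0.077) / (0.15 + 0.087 + 0.077) ≈ 3.4299.
The purchase adds 497.7 million of base, so ΔM = m × ΔMB = 3.4299 × (+497.7) ≈ 1707.0612 million.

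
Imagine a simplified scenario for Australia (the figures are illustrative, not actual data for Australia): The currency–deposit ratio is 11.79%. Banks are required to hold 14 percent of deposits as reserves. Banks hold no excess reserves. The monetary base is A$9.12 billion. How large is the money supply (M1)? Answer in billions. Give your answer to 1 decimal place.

The money multiplier is m = (1 + c) / (rr + c) = (1 + 0.1179) / (0.14 + 0.1179) ≈ 4.3346.
So M = m × MB = 4.3346 × 9.12 ≈ 39.5316 billion.

A$39.5 billion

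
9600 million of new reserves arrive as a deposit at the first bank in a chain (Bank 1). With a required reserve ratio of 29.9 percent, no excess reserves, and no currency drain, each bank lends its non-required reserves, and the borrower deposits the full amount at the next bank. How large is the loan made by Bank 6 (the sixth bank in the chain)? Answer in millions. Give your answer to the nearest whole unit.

Each bank lends a fraction (1 − rr) = 0.7010 of the deposit it receives, so Bank 6 receives 9600·0.7010^5 and lends 9600·0.7010^6 ≈ 1139.1459 million.

1139 million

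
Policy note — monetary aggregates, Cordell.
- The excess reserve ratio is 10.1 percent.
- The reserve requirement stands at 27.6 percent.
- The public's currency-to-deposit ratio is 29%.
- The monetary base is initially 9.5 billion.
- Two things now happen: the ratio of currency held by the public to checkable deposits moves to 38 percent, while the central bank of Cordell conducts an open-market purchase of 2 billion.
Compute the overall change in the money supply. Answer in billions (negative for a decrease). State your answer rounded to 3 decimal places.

Before: m₁ = (1 + 0.29) / (0.276 + 0.101 + 0.29) ≈ 1.934033, MB₁ = 9.5, so M₁ = 1.934033 × 9.5 ≈ 18.3733 billion.
After: m₂ = (1 + 0.38) / (0.276 + 0.101 + 0.38) ≈ 1.822985, MB₂ = 9.5 + 2 = 11.5, so M₂ = 1.822985 × 11.5 ≈ 20.9643 billion.
ΔM = M₂ − M₁ = 20.9643 − 18.3733 = 2.591 billion.

2.591 billion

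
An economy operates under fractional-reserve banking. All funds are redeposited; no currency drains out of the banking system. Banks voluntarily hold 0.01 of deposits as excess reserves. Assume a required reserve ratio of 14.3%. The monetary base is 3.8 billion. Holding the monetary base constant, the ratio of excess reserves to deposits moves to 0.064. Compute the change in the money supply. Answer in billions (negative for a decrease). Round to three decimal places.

-6.479 billion

Initially m₁ = 1 / (0.143 + 0.01) ≈ 6.53595, so M₁ = 6.53595 × 3.8 ≈ 24.8366 billion.
After the change m₂ = 1 / (0.143 + 0.064) ≈ 4.83092, so M₂ = 4.83092 × 3.8 ≈ 18.3575 billion.
ΔM = M₂ − M₁ = 18.3575 − 24.8366 = -6.4791 billion.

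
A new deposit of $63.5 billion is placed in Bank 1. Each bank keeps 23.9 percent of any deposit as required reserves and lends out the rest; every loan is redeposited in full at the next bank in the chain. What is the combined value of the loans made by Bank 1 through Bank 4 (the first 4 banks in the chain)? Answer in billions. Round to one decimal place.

Bank i lends (1 − rr)^i of the original deposit: Bank 1 lends 63.5·0.7610 = 48.3235, Bank 2 lends 63.5·0.7610² ≈ 36.7742, and so on.
Summing a geometric series: total = 63.5·[0.7610·(1 − 0.7610^4) / (1 − 0.7610)] ≈ 134.3795 billion.

$134.4 billion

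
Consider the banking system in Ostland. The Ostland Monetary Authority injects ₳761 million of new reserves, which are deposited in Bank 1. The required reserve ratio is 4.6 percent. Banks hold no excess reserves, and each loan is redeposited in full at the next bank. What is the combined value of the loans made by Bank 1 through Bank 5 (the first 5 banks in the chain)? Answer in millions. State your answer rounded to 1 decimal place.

Bank i lends (1 − rr)^i of the original deposit: Bank 1 lends 761·0.9540 = 725.9940, Bank 2 lends 761·0.9540² ≈ 692.5983, and so on.
Summing a geometric series: total = 761·[0.9540·(1 − 0.9540^5) / (1 − 0.9540)] ≈ 3311.0247 million.

₳3311.0 million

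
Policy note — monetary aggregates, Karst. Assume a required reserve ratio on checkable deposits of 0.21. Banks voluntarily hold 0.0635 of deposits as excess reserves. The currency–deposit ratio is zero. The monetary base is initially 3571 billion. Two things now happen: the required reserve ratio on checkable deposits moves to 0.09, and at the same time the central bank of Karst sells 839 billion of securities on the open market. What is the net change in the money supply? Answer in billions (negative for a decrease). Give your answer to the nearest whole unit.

4741 billion

Before: m₁ = 1 / (0.21 + 0.0635) ≈ 3.65631, MB₁ = 3571, so M₁ = 3.65631 × 3571 ≈ 13056.683 billion.
After: m₂ = 1 / (0.09 + 0.0635) ≈ 6.51466, MB₂ = 3571 − 839 = 2732, so M₂ = 6.51466 × 2732 ≈ 17798.0511 billion.
ΔM = M₂ − M₁ = 17798.0511 − 13056.683 = 4741.3681 billion.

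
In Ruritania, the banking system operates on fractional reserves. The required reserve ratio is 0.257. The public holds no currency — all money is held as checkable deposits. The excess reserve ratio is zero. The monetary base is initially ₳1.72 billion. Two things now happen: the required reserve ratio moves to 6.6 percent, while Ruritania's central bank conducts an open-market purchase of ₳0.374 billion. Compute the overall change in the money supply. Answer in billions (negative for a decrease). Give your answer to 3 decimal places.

₳25.035 billion

Before: m₁ = 1 / (0.257) ≈ 3.89105, MB₁ = 1.72, so M₁ = 3.89105 × 1.72 ≈ 6.6926 billion.
After: m₂ = 1 / (0.066) ≈ 15.15152, MB₂ = 1.72 + 0.374 = 2.094, so M₂ = 15.15152 × 2.094 ≈ 31.7273 billion.
ΔM = M₂ − M₁ = 31.7273 − 6.6926 = 25.0347 billion.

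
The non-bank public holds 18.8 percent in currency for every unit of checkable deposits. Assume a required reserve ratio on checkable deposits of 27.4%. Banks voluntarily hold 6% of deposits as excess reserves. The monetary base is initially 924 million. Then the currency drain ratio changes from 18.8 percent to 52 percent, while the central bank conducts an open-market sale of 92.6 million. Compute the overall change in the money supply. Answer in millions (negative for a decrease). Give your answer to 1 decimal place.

Before: m₁ = (1 + 0.188) / (0.274 + 0.06 + 0.188) ≈ 2.27586, MB₁ = 924, so M₁ = 2.27586 × 924 ≈ 2102.8946 million.
After: m₂ = (1 + 0.52) / (0.274 + 0.06 + 0.52) ≈ 1.77986, MB₂ = 924 − 92.6 = 831.4, so M₂ = 1.77986 × 831.4 ≈ 1479.7756 million.
ΔM = M₂ − M₁ = 1479.7756 − 2102.8946 = -623.119 million.

-623.1 million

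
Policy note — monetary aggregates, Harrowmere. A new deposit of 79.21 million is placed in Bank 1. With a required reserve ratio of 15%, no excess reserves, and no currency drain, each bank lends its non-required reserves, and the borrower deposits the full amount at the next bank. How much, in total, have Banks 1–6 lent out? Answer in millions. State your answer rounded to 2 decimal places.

Bank i lends (1 − rr)^i of the original deposit: Bank 1 lends 79.21·0.8500 = 67.3285, Bank 2 lends 79.21·0.8500² ≈ 57.2292, and so on.
Summing a geometric series: total = 79.21·[0.8500·(1 − 0.8500^6) / (1 − 0.8500)] ≈ 279.5706 million.

279.57 million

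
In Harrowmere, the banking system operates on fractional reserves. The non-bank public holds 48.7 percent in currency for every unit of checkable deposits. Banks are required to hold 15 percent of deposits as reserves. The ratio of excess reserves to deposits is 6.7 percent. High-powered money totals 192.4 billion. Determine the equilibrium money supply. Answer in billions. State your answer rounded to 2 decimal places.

406.39 billion

The money multiplier is m = (1 + c) / (rr + e + c) = (1 + 0.487) / (0.15 + 0.067 + 0.487) ≈ 2.112216.
So M = m × MB = 2.112216 × 192.4 ≈ 406.3904 billion.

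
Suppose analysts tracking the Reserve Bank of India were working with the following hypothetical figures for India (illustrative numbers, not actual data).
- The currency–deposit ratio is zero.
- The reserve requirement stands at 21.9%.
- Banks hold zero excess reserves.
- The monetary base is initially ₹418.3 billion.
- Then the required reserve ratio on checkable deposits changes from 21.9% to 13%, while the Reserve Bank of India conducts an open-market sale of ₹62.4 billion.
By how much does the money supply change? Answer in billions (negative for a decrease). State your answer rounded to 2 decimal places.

Before: m₁ = 1 / (0.219) ≈ 4.566210, MB₁ = 418.3, so M₁ = 4.566210 × 418.3 ≈ 1910.0456 billion.
After: m₂ = 1 / (0.13) ≈ 7.692308, MB₂ = 418.3 − 62.4 = 355.9, so M₂ = 7.692308 × 355.9 ≈ 2737.6924 billion.
ΔM = M₂ − M₁ = 2737.6924 − 1910.0456 = 827.6468 billion.

₹827.65 billion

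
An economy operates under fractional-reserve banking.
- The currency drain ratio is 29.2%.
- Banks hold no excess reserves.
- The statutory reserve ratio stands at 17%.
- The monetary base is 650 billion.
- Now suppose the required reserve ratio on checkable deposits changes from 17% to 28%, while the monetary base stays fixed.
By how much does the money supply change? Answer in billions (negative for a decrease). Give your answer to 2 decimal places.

Initially m₁ = (1 + 0.292) / (0.17 + 0.292) ≈ 2.796537, so M₁ = 2.796537 × 650 ≈ 1817.749 billion.
After the change m₂ = (1 + 0.292) / (0.28 + 0.292) ≈ 2.258741, so M₂ = 2.258741 × 650 ≈ 1468.1816 billion.
ΔM = M₂ − M₁ = 1468.1816 − 1817.749 = -349.5674 billion.

-349.57 billion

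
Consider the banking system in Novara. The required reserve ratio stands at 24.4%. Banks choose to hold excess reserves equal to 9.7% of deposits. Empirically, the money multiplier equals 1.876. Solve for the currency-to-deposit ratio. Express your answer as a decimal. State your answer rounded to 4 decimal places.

Using m = 1.876. From m = (1 + c)/(c + rr + e), rearranging gives 1 + c = m·(c + rr + e), so c·(1 − m) = m·(rr + e) − 1.
Hence c = [m·(rr + e) − 1]/(1 − m) = [1.876 × (0.244 + 0.097) − 1] / (1 − 1.876) ≈ 0.411283.

0.4113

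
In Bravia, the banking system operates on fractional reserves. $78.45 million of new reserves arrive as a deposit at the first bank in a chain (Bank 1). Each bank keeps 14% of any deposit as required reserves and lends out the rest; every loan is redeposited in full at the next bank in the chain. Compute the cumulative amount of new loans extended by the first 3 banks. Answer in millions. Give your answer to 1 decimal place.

$175.4 million

Bank i lends (1 − rr)^i of the original deposit: Bank 1 lends 78.45·0.8600 = 67.4670, Bank 2 lends 78.45·0.8600² ≈ 58.0216, and so on.
Summing a geometric series: total = 78.45·[0.8600·(1 − 0.8600^3) / (1 − 0.8600)] ≈ 175.3872 million.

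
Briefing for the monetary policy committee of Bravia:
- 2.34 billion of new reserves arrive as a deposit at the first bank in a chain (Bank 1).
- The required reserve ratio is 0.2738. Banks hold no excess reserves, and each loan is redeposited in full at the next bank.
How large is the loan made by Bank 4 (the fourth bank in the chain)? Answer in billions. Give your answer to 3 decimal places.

Each bank lends a fraction (1 − rr) = 0.7262 of the deposit it receives, so Bank 4 receives 2.34·0.7262^3 and lends 2.34·0.7262^4 ≈ 0.6508 billion.

0.651 billion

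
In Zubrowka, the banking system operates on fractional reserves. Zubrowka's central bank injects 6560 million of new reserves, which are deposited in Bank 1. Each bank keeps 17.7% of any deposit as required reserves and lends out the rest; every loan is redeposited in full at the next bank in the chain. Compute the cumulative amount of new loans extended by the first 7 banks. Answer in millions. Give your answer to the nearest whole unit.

Bank i lends (1 − rr)^i of the original deposit: Bank 1 lends 6560·0.8230 = 5398.8800, Bank 2 lends 6560·0.8230² ≈ 4443.2782, and so on.
Summing a geometric series: total = 6560·[0.8230·(1 − 0.8230^7) / (1 − 0.8230)] ≈ 22701.5245 million.

22702 million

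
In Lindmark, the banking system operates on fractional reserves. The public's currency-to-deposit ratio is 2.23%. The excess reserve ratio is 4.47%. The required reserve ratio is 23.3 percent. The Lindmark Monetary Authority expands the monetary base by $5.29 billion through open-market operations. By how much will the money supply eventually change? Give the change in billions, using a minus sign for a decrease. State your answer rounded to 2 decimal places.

The money multiplier is m = (1 + c) / (rr + e + c) = (1 + 0.0223) / (0.233 + 0.0447 + 0.0223) ≈ 3.4077.
The purchase adds 5.29 billion of base, so ΔM = m × ΔMB = 3.4077 × (+5.29) ≈ 18.0267 billion.

$18.03 billion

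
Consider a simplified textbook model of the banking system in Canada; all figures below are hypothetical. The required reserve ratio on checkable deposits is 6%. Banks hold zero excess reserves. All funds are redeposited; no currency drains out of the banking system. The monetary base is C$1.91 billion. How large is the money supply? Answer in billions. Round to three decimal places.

With no currency drain or excess reserves, the money multiplier is m = 1/rr = 1/0.06 ≈ 16.66667.
Money supply M = m × MB = 16.66667 × 1.91 ≈ 31.8333 billion.

C$31.833 billion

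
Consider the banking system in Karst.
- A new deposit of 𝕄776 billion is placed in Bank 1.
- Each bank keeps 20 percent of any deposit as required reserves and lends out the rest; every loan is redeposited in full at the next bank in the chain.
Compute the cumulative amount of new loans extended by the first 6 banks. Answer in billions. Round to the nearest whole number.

Bank i lends (1 − rr)^i of the original deposit: Bank 1 lends 776·0.8000 = 620.8000, Bank 2 lends 776·0.8000² = 496.6400, and so on.
Summing a geometric series: total = 776·[0.8000·(1 − 0.8000^6) / (1 − 0.8000)] ≈ 2290.3050 billion.

𝕄2290 billion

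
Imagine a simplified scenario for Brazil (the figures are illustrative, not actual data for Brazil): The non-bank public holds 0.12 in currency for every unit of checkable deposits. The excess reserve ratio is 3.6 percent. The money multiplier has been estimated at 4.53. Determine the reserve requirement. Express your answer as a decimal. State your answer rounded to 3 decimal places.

Using m = 4.53. Since m = (1 + c)/(c + rr + e), the denominator satisfies c + rr + e = (1 + c)/m = (1 + 0.12) / 4.53 ≈ 0.247241.
With c = 0.12 and e = 0.036, the reserve requirement is 0.247241 − 0.12 − 0.036 = 0.091241.

0.091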